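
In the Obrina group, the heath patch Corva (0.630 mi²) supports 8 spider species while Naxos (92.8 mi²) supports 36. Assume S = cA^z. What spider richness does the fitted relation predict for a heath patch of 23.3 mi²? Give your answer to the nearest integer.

24

z = ln(36/8) / ln(92.8/0.63) = 1.5041 / 4.9925 = 0.3013
c = 8 / 0.63^0.3013 = 8 / 0.8701 = 9.195
S₃ = 9.195 × 23.3^0.3013 = 9.195 × 2.582 ≈ 23.74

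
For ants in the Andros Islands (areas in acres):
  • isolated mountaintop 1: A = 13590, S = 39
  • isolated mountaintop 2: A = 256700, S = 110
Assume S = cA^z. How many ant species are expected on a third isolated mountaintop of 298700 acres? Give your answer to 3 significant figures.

z = ln(110/39) / ln(256700/13590) = 1.0369 / 2.9386 = 0.3529
c = 39 / 13590^0.3529 = 39 / 28.74 = 1.357
S₃ = 1.357 × 298700^0.3529 = 1.357 × 85.51 ≈ 116

116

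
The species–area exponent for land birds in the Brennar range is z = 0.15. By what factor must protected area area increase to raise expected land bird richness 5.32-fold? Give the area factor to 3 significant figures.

69100

(A₂/A₁)^0.15 = 5.32, so A₂/A₁ = 5.32^(1/0.15) = 5.32^6.667
ln(A₂/A₁) = ln 5.32 / 0.15 = 1.6715 / 0.15 = 11.1432
A₂/A₁ = e^11.1432 ≈ 69089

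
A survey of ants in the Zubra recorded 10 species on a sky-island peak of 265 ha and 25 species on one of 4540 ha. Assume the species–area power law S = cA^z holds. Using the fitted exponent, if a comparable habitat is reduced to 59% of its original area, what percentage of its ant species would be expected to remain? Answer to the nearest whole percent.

z = ln(25/10) / ln(4540/265) = 0.9163 / 2.8410 = 0.3225
S_new/S_old = (A_new/A_old)^z = 0.59^0.3225 = exp(0.3225 × -0.5276) = 0.8435

84%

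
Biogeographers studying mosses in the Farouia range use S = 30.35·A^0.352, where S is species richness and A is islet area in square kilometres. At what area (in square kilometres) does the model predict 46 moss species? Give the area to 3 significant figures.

46 = 30.35 × A^0.352  ⇒  A^0.352 = 46/30.35 = 1.516
ln A = ln(1.516) / 0.352 = 0.4158 / 0.352 = 1.1814
A = e^1.1814 ≈ 3.259 square kilometres

3.26 square kilometres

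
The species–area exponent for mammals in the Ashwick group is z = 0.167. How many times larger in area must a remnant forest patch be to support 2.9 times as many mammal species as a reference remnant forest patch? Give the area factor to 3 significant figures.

587

(A₂/A₁)^0.167 = 2.9, so A₂/A₁ = 2.9^(1/0.167) = 2.9^5.988
ln(A₂/A₁) = ln 2.9 / 0.167 = 1.0647 / 0.167 = 6.3755
A₂/A₁ = e^6.3755 ≈ 587.3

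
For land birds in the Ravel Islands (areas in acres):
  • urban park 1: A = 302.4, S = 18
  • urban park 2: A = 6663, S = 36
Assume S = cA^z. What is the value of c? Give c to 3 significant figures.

z = ln(S₂/S₁) / ln(A₂/A₁) = ln(36/18) / ln(6663/302.4) = 0.6931 / 3.0926 = 0.2241
c = S₁ / A₁^z = 18 / 302.4^0.2241 = 18 / 3.597 = 5.004

5.00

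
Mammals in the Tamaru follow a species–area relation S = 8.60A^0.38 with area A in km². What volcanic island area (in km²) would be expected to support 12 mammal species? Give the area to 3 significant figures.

12 = 8.6 × A^0.38  ⇒  A^0.38 = 12/8.6 = 1.395
ln A = ln(1.395) / 0.38 = 0.3331 / 0.38 = 0.8767
A = e^0.8767 ≈ 2.403 km²

2.40 km²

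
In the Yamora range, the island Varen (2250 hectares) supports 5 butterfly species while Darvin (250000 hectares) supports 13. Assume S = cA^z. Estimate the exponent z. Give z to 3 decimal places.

Taking logs: ln S = ln c + z ln A, so z = (ln S₂ − ln S₁)/(ln A₂ − ln A₁).
z = ln(13/5) / ln(250000/2250) = ln(2.6) / ln(111.1) = 0.9555 / 4.7105 = 0.2028

0.203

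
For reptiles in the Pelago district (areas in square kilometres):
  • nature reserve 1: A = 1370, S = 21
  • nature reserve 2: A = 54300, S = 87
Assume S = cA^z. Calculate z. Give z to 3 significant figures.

0.386

Taking logs: ln S = ln c + z ln A, so z = (ln S₂ − ln S₁)/(ln A₂ − ln A₁).
z = ln(87/21) / ln(54300/1370) = ln(4.143) / ln(39.64) = 1.4214 / 3.6797 = 0.3863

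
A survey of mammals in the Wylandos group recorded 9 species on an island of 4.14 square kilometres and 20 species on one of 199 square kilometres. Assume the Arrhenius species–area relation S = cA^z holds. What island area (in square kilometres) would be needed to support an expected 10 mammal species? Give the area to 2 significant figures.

6.9 square kilometres

z = ln(20/9) / ln(199/4.14) = 0.7985 / 3.8726 = 0.2062
c = 9 / 4.14^0.2062 = 9 / 1.34 = 6.715
A = (10/6.715)^(1/0.2062) ⇒ ln A = ln(1.489)/0.2062 = 1.9317
A = e^1.9317 ≈ 6.901 square kilometres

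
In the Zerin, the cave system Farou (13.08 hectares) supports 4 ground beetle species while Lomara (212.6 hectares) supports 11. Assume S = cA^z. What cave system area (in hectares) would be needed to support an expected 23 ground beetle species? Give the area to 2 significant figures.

z = ln(11/4) / ln(212.6/13.08) = 1.0116 / 2.7883 = 0.3628
c = 4 / 13.08^0.3628 = 4 / 2.542 = 1.574
A = (23/1.574)^(1/0.3628) ⇒ ln A = ln(14.61)/0.3628 = 7.3925
A = e^7.3925 ≈ 1624 hectares

1600 hectares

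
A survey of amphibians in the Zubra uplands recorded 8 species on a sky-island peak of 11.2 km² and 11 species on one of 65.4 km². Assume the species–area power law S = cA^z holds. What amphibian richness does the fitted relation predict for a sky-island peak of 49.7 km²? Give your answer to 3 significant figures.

10.5

z = ln(11/8) / ln(65.4/11.2) = 0.3185 / 1.7646 = 0.1805
c = 8 / 11.2^0.1805 = 8 / 1.546 = 5.173
S₃ = 5.173 × 49.7^0.1805 = 5.173 × 2.024 ≈ 10.47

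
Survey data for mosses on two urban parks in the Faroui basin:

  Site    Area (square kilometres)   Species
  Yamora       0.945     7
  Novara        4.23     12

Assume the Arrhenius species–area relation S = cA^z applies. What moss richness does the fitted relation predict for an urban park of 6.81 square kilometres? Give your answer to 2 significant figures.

14

z = ln(12/7) / ln(4.23/0.945) = 0.5390 / 1.4988 = 0.3596
c = 7 / 0.945^0.3596 = 7 / 0.9799 = 7.144
S₃ = 7.144 × 6.81^0.3596 = 7.144 × 1.994 ≈ 14.24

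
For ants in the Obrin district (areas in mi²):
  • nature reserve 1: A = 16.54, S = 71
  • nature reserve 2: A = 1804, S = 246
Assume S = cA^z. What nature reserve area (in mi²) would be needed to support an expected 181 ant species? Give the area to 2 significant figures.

z = ln(246/71) / ln(1804/16.54) = 1.2427 / 4.6920 = 0.2648
c = 71 / 16.54^0.2648 = 71 / 2.102 = 33.77
A = (181/33.77)^(1/0.2648) ⇒ ln A = ln(5.36)/0.2648 = 6.3392
A = e^6.3392 ≈ 566.4 mi²

570 mi²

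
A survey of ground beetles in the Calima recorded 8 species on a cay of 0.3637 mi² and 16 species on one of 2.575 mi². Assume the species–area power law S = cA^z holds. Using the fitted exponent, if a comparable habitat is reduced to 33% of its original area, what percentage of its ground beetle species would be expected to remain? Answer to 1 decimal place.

67.5%

z = ln(16/8) / ln(2.575/0.3637) = 0.6931 / 1.9573 = 0.3541
S_new/S_old = (A_new/A_old)^z = 0.33^0.3541 = exp(0.3541 × -1.1087) = 0.6753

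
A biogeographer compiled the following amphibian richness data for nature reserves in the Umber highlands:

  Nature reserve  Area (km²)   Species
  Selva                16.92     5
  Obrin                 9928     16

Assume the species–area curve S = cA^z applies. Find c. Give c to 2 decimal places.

2.98

z = ln(S₂/S₁) / ln(A₂/A₁) = ln(16/5) / ln(9928/16.92) = 1.1632 / 6.3746 = 0.1825
c = S₁ / A₁^z = 5 / 16.92^0.1825 = 5 / 1.675 = 2.984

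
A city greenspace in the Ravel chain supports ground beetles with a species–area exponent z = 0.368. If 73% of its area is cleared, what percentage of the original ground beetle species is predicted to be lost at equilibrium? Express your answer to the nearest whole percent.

S_new/S_old = (A_new/A_old)^z = 0.27^0.368
= exp(0.368 × ln 0.27) = exp(0.368 × -1.3093) = exp(-0.4818) ≈ 0.6176
Fraction lost = 1 − 0.6176 = 0.3824

38%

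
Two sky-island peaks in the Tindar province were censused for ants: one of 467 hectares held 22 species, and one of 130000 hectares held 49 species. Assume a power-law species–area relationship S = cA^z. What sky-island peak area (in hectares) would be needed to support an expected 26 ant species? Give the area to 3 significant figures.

z = ln(49/22) / ln(130000/467) = 0.8008 / 5.6290 = 0.1423
c = 22 / 467^0.1423 = 22 / 2.397 = 9.177
A = (26/9.177)^(1/0.1423) ⇒ ln A = ln(2.833)/0.1423 = 7.3206
A = e^7.3206 ≈ 1511 hectares

1510 hectares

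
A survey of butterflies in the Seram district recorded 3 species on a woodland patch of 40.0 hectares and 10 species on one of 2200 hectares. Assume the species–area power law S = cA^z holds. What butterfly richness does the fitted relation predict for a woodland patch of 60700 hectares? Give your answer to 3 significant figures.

z = ln(10/3) / ln(2200/40) = 1.2040 / 4.0073 = 0.3004
c = 3 / 40^0.3004 = 3 / 3.029 = 0.9904
S₃ = 0.9904 × 60700^0.3004 = 0.9904 × 27.36 ≈ 27.09

27.1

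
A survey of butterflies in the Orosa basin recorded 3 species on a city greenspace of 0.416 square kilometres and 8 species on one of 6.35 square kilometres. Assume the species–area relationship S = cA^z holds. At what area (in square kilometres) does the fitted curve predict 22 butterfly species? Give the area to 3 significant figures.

106 square kilometres

z = ln(8/3) / ln(6.35/0.416) = 0.9808 / 2.7255 = 0.3599
c = 3 / 0.416^0.3599 = 3 / 0.7293 = 4.113
A = (22/4.113)^(1/0.3599) ⇒ ln A = ln(5.348)/0.3599 = 4.6595
A = e^4.6595 ≈ 105.6 square kilometres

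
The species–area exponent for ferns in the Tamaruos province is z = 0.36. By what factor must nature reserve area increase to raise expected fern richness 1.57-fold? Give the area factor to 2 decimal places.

3.50

(A₂/A₁)^0.36 = 1.57, so A₂/A₁ = 1.57^(1/0.36) = 1.57^2.778
ln(A₂/A₁) = ln 1.57 / 0.36 = 0.4511 / 0.36 = 1.2530
A₂/A₁ = e^1.2530 ≈ 3.501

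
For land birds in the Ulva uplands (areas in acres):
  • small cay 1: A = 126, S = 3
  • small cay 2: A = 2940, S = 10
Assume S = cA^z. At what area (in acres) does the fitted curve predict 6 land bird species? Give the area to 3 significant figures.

z = ln(10/3) / ln(2940/126) = 1.2040 / 3.1499 = 0.3822
c = 3 / 126^0.3822 = 3 / 6.351 = 0.4724
A = (6/0.4724)^(1/0.3822) ⇒ ln A = ln(12.7)/0.3822 = 6.6497
A = e^6.6497 ≈ 772.6 acres

773 acres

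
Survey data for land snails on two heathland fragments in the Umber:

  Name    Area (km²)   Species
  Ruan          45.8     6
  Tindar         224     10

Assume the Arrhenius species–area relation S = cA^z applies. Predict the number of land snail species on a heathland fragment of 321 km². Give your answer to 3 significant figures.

11.2

z = ln(10/6) / ln(224/45.8) = 0.5108 / 1.5874 = 0.3218
c = 6 / 45.8^0.3218 = 6 / 3.424 = 1.753
S₃ = 1.753 × 321^0.3218 = 1.753 × 6.406 ≈ 11.23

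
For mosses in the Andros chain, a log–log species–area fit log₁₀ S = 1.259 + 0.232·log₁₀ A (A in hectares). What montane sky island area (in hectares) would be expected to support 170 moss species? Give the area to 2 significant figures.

170 = 18.16 × A^0.232  ⇒  A^0.232 = 170/18.16 = 9.364
ln A = ln(9.364) / 0.232 = 2.2368 / 0.232 = 9.6416
A = e^9.6416 ≈ 15391 hectares

15000 hectares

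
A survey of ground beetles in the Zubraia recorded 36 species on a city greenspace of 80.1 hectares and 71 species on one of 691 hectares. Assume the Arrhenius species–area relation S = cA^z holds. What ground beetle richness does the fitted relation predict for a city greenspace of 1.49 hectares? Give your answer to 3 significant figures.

z = ln(71/36) / ln(691/80.1) = 0.6792 / 2.1549 = 0.3152
c = 36 / 80.1^0.3152 = 36 / 3.981 = 9.043
S₃ = 9.043 × 1.49^0.3152 = 9.043 × 1.134 ≈ 10.25

10.3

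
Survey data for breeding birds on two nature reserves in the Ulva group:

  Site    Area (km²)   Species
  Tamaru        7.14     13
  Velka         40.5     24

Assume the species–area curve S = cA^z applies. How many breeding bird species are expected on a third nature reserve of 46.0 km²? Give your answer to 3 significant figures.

z = ln(24/13) / ln(40.5/7.14) = 0.6131 / 1.7356 = 0.3533
c = 13 / 7.14^0.3533 = 13 / 2.003 = 6.492
S₃ = 6.492 × 46^0.3533 = 6.492 × 3.867 ≈ 25.1

25.1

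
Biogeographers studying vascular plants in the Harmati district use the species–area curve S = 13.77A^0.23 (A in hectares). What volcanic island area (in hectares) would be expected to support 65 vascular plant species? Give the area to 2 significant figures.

65 = 13.77 × A^0.23  ⇒  A^0.23 = 65/13.77 = 4.72
ln A = ln(4.72) / 0.23 = 1.5519 / 0.23 = 6.7474
A = e^6.7474 ≈ 851.8 hectares

850 hectares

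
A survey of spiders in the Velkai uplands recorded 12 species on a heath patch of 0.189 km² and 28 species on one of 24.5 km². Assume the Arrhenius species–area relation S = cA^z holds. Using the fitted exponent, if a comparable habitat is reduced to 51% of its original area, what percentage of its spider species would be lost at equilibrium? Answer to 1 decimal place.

11.1%

z = ln(28/12) / ln(24.5/0.189) = 0.8473 / 4.8647 = 0.1742
S_new/S_old = (A_new/A_old)^z = 0.51^0.1742 = exp(0.1742 × -0.6733) = 0.8893
Fraction lost = 1 − 0.8893 = 0.1107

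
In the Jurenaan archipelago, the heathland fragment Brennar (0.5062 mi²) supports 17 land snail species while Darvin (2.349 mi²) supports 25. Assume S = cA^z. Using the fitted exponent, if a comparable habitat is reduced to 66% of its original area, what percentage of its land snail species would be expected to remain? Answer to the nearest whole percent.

90%

z = ln(25/17) / ln(2.349/0.5062) = 0.3857 / 1.5348 = 0.2513
S_new/S_old = (A_new/A_old)^z = 0.66^0.2513 = exp(0.2513 × -0.4155) = 0.9009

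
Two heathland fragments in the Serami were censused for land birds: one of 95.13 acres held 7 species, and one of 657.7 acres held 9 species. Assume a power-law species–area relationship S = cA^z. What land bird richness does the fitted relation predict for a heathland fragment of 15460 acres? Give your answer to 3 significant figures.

z = ln(9/7) / ln(657.7/95.13) = 0.2513 / 1.9335 = 0.1300
c = 7 / 95.13^0.1300 = 7 / 1.808 = 3.872
S₃ = 3.872 × 15460^0.1300 = 3.872 × 3.504 ≈ 13.57

13.6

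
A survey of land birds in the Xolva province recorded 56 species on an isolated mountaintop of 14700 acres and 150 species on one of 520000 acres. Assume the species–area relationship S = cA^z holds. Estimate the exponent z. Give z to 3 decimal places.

0.276

Taking logs: ln S = ln c + z ln A, so z = (ln S₂ − ln S₁)/(ln A₂ − ln A₁).
z = ln(150/56) / ln(520000/14700) = ln(2.679) / ln(35.37) = 0.9853 / 3.5660 = 0.2763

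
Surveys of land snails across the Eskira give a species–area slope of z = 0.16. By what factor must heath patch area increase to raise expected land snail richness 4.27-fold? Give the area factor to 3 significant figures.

(A₂/A₁)^0.16 = 4.27, so A₂/A₁ = 4.27^(1/0.16) = 4.27^6.25
ln(A₂/A₁) = ln 4.27 / 0.16 = 1.4516 / 0.16 = 9.0726
A₂/A₁ = e^9.0726 ≈ 8713

8710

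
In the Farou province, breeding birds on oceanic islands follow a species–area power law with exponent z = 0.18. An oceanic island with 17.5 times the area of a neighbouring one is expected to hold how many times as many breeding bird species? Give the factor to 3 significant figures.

S₂/S₁ = (A₂/A₁)^z = 17.5^0.18
ln(S₂/S₁) = 0.18 × ln 17.5 = 0.18 × 2.8622 = 0.5152
S₂/S₁ = e^0.5152 ≈ 1.674

1.67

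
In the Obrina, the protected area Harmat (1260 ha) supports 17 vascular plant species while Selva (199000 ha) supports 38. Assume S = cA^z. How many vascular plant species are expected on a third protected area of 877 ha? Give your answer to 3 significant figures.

16.0

z = ln(38/17) / ln(199000/1260) = 0.8044 / 5.0622 = 0.1589
c = 17 / 1260^0.1589 = 17 / 3.109 = 5.468
S₃ = 5.468 × 877^0.1589 = 5.468 × 2.935 ≈ 16.05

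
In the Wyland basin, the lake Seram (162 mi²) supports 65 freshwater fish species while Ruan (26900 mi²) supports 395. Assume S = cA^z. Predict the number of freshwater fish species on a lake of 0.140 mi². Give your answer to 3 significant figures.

5.39

z = ln(395/65) / ln(26900/162) = 1.8045 / 5.1123 = 0.3530
c = 65 / 162^0.3530 = 65 / 6.024 = 10.79
S₃ = 10.79 × 0.14^0.3530 = 10.79 × 0.4996 ≈ 5.39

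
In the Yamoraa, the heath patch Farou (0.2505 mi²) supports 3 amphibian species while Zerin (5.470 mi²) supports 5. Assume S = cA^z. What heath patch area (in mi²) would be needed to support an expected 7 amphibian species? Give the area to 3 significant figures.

41.7 mi²

z = ln(5/3) / ln(5.47/0.2505) = 0.5108 / 3.0836 = 0.1657
c = 3 / 0.2505^0.1657 = 3 / 0.7951 = 3.773
A = (7/3.773)^(1/0.1657) ⇒ ln A = ln(1.855)/0.1657 = 3.7304
A = e^3.7304 ≈ 41.69 mi²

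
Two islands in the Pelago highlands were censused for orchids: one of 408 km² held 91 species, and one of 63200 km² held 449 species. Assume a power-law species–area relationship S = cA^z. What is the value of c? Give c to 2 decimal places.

z = ln(S₂/S₁) / ln(A₂/A₁) = ln(449/91) / ln(63200/408) = 1.5962 / 5.0428 = 0.3165
c = S₁ / A₁^z = 91 / 408^0.3165 = 91 / 6.704 = 13.57

13.57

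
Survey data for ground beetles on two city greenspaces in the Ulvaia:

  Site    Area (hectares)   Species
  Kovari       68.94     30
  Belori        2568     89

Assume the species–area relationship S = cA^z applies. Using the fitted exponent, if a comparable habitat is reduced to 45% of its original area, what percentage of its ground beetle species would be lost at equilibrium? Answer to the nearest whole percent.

21%

z = ln(89/30) / ln(2568/68.94) = 1.0874 / 3.6176 = 0.3006
S_new/S_old = (A_new/A_old)^z = 0.45^0.3006 = exp(0.3006 × -0.7985) = 0.7866
Fraction lost = 1 − 0.7866 = 0.2134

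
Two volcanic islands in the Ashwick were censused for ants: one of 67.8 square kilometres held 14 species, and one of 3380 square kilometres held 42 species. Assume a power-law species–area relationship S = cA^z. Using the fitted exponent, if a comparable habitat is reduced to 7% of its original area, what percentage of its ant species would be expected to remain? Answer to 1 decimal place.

47.4%

z = ln(42/14) / ln(3380/67.8) = 1.0986 / 3.9091 = 0.2810
S_new/S_old = (A_new/A_old)^z = 0.07^0.2810 = exp(0.2810 × -2.6593) = 0.4736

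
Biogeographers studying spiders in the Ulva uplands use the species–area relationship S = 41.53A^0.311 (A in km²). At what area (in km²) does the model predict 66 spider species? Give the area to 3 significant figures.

4.43 km²

66 = 41.53 × A^0.311  ⇒  A^0.311 = 66/41.53 = 1.589
ln A = ln(1.589) / 0.311 = 0.4632 / 0.311 = 1.4895
A = e^1.4895 ≈ 4.435 km²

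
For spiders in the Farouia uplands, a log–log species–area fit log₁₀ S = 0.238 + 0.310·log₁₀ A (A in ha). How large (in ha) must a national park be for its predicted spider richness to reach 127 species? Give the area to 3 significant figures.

127 = 1.73 × A^0.31  ⇒  A^0.31 = 127/1.73 = 73.42
ln A = ln(73.42) / 0.31 = 4.2962 / 0.31 = 13.8586
A = e^13.8586 ≈ 1044051 ha

1040000 ha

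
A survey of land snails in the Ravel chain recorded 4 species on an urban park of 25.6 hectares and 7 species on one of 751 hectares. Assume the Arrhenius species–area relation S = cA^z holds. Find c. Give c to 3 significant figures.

z = ln(S₂/S₁) / ln(A₂/A₁) = ln(7/4) / ln(751/25.6) = 0.5596 / 3.3788 = 0.1656
c = S₁ / A₁^z = 4 / 25.6^0.1656 = 4 / 1.711 = 2.338

2.34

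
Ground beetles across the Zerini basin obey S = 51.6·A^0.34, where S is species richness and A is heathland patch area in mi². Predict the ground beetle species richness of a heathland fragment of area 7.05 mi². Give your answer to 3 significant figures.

S = 51.6 × 7.05^0.34
ln S = ln 51.6 + 0.34 × ln 7.05 = 3.9435 + 0.34 × 1.9530 = 4.6076
S = e^4.6076 ≈ 100.2

100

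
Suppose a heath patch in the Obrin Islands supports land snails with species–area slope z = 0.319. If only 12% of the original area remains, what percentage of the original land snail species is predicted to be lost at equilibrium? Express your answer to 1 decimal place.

S_new/S_old = (A_new/A_old)^z = 0.12^0.319
= exp(0.319 × ln 0.12) = exp(0.319 × -2.1203) = exp(-0.6764) ≈ 0.5085
Fraction lost = 1 − 0.5085 = 0.4915

49.2%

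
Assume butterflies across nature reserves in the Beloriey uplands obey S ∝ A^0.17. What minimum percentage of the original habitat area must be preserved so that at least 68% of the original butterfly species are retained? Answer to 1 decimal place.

Need (A_new/A_old)^0.17 = 0.68, so A_new/A_old = 0.68^(1/0.17) = 0.68^5.882
ln(A_new/A_old) = ln 0.68 / 0.17 = -0.3857 / 0.17 = -2.2686
A_new/A_old = e^-2.2686 ≈ 0.1035

10.3%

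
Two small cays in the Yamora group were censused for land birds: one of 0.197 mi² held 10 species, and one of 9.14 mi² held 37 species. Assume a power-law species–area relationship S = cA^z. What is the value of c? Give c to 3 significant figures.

z = ln(S₂/S₁) / ln(A₂/A₁) = ln(37/10) / ln(9.14/0.197) = 1.3083 / 3.8372 = 0.3410
c = S₁ / A₁^z = 10 / 0.197^0.3410 = 10 / 0.5747 = 17.4

17.4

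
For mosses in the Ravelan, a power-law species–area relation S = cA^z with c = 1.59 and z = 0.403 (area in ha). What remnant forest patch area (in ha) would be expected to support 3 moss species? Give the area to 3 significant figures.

3 = 1.59 × A^0.403  ⇒  A^0.403 = 3/1.59 = 1.887
ln A = ln(1.887) / 0.403 = 0.6349 / 0.403 = 1.5754
A = e^1.5754 ≈ 4.833 ha

4.83 ha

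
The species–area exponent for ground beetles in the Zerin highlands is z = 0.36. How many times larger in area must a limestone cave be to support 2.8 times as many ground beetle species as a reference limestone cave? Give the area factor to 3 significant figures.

(A₂/A₁)^0.36 = 2.8, so A₂/A₁ = 2.8^(1/0.36) = 2.8^2.778
ln(A₂/A₁) = ln 2.8 / 0.36 = 1.0296 / 0.36 = 2.8601
A₂/A₁ = e^2.8601 ≈ 17.46

17.5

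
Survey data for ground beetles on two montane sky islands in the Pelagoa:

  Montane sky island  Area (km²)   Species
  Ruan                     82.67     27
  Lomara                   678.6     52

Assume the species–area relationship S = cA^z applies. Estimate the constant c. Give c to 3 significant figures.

z = ln(S₂/S₁) / ln(A₂/A₁) = ln(52/27) / ln(678.6/82.67) = 0.6554 / 2.1052 = 0.3113
c = S₁ / A₁^z = 27 / 82.67^0.3113 = 27 / 3.953 = 6.83

6.83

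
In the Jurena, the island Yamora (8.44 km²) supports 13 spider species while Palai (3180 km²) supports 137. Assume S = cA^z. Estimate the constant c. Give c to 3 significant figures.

5.57

z = ln(S₂/S₁) / ln(A₂/A₁) = ln(137/13) / ln(3180/8.44) = 2.3550 / 5.9317 = 0.3970
c = S₁ / A₁^z = 13 / 8.44^0.3970 = 13 / 2.332 = 5.574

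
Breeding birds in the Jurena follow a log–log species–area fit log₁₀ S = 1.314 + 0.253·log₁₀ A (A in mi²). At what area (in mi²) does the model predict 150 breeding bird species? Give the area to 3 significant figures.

150 = 20.61 × A^0.253  ⇒  A^0.253 = 150/20.61 = 7.279
ln A = ln(7.279) / 0.253 = 1.9850 / 0.253 = 7.8460
A = e^7.8460 ≈ 2555 mi²

2560 mi²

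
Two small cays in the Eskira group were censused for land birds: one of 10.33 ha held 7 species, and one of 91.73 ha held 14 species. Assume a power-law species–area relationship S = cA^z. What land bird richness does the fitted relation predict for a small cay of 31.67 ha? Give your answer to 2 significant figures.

10

z = ln(14/7) / ln(91.73/10.33) = 0.6931 / 2.1838 = 0.3174
c = 7 / 10.33^0.3174 = 7 / 2.098 = 3.336
S₃ = 3.336 × 31.67^0.3174 = 3.336 × 2.994 ≈ 9.989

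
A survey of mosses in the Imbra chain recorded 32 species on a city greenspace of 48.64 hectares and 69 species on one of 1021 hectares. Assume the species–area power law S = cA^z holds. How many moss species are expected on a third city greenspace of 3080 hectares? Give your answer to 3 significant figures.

z = ln(69/32) / ln(1021/48.64) = 0.7684 / 3.0441 = 0.2524
c = 32 / 48.64^0.2524 = 32 / 2.666 = 12
S₃ = 12 × 3080^0.2524 = 12 × 7.596 ≈ 91.18

91.2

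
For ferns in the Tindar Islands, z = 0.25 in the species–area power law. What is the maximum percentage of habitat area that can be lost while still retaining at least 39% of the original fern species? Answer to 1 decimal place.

97.7%

Need (A_new/A_old)^0.25 = 0.39, so A_new/A_old = 0.39^(1/0.25) = 0.39^4
ln(A_new/A_old) = ln 0.39 / 0.25 = -0.9416 / 0.25 = -3.7664
A_new/A_old = e^-3.7664 ≈ 0.02313
Fraction that can be lost = 1 − 0.02313 = 0.9769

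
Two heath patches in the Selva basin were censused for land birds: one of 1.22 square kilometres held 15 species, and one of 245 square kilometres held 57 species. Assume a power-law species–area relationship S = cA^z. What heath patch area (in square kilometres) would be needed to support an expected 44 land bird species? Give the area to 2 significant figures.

z = ln(57/15) / ln(245/1.22) = 1.3350 / 5.3024 = 0.2518
c = 15 / 1.22^0.2518 = 15 / 1.051 = 14.27
A = (44/14.27)^(1/0.2518) ⇒ ln A = ln(3.084)/0.2518 = 4.4731
A = e^4.4731 ≈ 87.63 square kilometres

88 square kilometres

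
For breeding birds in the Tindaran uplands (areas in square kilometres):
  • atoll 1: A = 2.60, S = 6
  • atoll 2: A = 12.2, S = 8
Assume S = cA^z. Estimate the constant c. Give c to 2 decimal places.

z = ln(S₂/S₁) / ln(A₂/A₁) = ln(8/6) / ln(12.2/2.6) = 0.2877 / 1.5459 = 0.1861
c = S₁ / A₁^z = 6 / 2.6^0.1861 = 6 / 1.195 = 5.023

5.02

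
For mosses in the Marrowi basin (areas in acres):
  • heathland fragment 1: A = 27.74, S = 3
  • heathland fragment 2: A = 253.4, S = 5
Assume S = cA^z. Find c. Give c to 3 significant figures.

1.39

z = ln(S₂/S₁) / ln(A₂/A₁) = ln(5/3) / ln(253.4/27.74) = 0.5108 / 2.2121 = 0.2309
c = S₁ / A₁^z = 3 / 27.74^0.2309 = 3 / 2.154 = 1.393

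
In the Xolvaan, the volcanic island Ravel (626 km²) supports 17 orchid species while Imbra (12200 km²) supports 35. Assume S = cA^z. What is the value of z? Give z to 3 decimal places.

Taking logs: ln S = ln c + z ln A, so z = (ln S₂ − ln S₁)/(ln A₂ − ln A₁).
z = ln(35/17) / ln(12200/626) = ln(2.059) / ln(19.49) = 0.7221 / 2.9698 = 0.2432

0.243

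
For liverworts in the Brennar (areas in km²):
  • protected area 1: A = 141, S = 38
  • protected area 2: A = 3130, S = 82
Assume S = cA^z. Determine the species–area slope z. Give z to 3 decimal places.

Taking logs: ln S = ln c + z ln A, so z = (ln S₂ − ln S₁)/(ln A₂ − ln A₁).
z = ln(82/38) / ln(3130/141) = ln(2.158) / ln(22.2) = 0.7691 / 3.1000 = 0.2481

0.248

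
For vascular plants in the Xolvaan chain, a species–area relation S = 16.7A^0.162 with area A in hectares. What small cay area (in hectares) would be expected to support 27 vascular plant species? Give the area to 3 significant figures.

27 = 16.7 × A^0.162  ⇒  A^0.162 = 27/16.7 = 1.617
ln A = ln(1.617) / 0.162 = 0.4804 / 0.162 = 2.9656
A = e^2.9656 ≈ 19.41 hectares

19.4 hectares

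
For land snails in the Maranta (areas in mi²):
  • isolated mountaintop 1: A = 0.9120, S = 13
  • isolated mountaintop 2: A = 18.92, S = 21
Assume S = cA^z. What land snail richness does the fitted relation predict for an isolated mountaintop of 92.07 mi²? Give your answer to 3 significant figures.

z = ln(21/13) / ln(18.92/0.912) = 0.4796 / 3.0323 = 0.1582
c = 13 / 0.912^0.1582 = 13 / 0.9855 = 13.19
S₃ = 13.19 × 92.07^0.1582 = 13.19 × 2.045 ≈ 26.97

27.0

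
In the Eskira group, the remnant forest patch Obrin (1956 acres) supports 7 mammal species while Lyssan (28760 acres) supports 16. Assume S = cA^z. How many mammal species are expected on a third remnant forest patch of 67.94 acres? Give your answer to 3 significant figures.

2.49

z = ln(16/7) / ln(28760/1956) = 0.8267 / 2.6881 = 0.3075
c = 7 / 1956^0.3075 = 7 / 10.29 = 0.6806
S₃ = 0.6806 × 67.94^0.3075 = 0.6806 × 3.66 ≈ 2.491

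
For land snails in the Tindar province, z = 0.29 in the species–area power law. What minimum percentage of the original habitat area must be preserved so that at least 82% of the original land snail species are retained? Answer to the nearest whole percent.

50%

Need (A_new/A_old)^0.29 = 0.82, so A_new/A_old = 0.82^(1/0.29) = 0.82^3.448
ln(A_new/A_old) = ln 0.82 / 0.29 = -0.1985 / 0.29 = -0.6843
A_new/A_old = e^-0.6843 ≈ 0.5044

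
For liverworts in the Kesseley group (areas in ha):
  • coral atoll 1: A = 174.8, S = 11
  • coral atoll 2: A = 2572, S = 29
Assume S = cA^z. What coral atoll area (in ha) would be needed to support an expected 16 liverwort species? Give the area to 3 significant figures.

z = ln(29/11) / ln(2572/174.8) = 0.9694 / 2.6888 = 0.3605
c = 11 / 174.8^0.3605 = 11 / 6.434 = 1.71
A = (16/1.71)^(1/0.3605) ⇒ ln A = ln(9.359)/0.3605 = 6.2029
A = e^6.2029 ≈ 494.2 ha

494 ha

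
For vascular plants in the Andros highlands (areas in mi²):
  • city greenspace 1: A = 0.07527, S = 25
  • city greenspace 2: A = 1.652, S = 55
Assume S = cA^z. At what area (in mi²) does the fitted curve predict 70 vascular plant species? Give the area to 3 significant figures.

z = ln(55/25) / ln(1.652/0.07527) = 0.7885 / 3.0887 = 0.2553
c = 25 / 0.07527^0.2553 = 25 / 0.5167 = 48.38
A = (70/48.38)^(1/0.2553) ⇒ ln A = ln(1.447)/0.2553 = 1.4467
A = e^1.4467 ≈ 4.249 mi²

4.25 mi²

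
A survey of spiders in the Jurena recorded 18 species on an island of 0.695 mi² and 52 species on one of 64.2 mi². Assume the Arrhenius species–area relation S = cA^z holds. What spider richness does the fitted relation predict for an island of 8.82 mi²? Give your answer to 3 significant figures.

z = ln(52/18) / ln(64.2/0.695) = 1.0609 / 4.5258 = 0.2344
c = 18 / 0.695^0.2344 = 18 / 0.9182 = 19.6
S₃ = 19.6 × 8.82^0.2344 = 19.6 × 1.666 ≈ 32.65

32.7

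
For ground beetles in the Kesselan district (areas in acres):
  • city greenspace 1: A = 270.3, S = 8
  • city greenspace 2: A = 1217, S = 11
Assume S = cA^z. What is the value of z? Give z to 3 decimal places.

Taking logs: ln S = ln c + z ln A, so z = (ln S₂ − ln S₁)/(ln A₂ − ln A₁).
z = ln(11/8) / ln(1217/270.3) = ln(1.375) / ln(4.502) = 0.3185 / 1.5046 = 0.2117

0.212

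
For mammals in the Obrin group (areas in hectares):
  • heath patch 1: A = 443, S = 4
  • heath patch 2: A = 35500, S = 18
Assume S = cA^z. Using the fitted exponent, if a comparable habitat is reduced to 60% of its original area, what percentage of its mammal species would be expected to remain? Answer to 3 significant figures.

z = ln(18/4) / ln(35500/443) = 1.5041 / 4.3837 = 0.3431
S_new/S_old = (A_new/A_old)^z = 0.6^0.3431 = exp(0.3431 × -0.5108) = 0.8392

83.9%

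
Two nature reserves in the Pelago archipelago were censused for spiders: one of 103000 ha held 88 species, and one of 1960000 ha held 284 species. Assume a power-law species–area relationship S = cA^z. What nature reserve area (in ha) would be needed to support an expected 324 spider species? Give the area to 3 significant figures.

2730000 ha

z = ln(284/88) / ln(1960000/103000) = 1.1716 / 2.9460 = 0.3977
c = 88 / 103000^0.3977 = 88 / 98.55 = 0.893
A = (324/0.893)^(1/0.3977) ⇒ ln A = ln(362.8)/0.3977 = 14.8198
A = e^14.8198 ≈ 2729902 ha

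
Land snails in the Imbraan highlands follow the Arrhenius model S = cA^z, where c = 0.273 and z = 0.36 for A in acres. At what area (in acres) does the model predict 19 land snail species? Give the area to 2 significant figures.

130000 acres

19 = 0.273 × A^0.36  ⇒  A^0.36 = 19/0.273 = 69.6
ln A = ln(69.6) / 0.36 = 4.2427 / 0.36 = 11.7853
A = e^11.7853 ≈ 131313 acres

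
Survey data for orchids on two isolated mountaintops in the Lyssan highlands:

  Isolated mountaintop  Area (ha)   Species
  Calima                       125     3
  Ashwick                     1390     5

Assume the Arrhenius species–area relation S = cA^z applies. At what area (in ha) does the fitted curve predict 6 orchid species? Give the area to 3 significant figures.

z = ln(5/3) / ln(1390/125) = 0.5108 / 2.4087 = 0.2121
c = 3 / 125^0.2121 = 3 / 2.784 = 1.078
A = (6/1.078)^(1/0.2121) ⇒ ln A = ln(5.568)/0.2121 = 8.0968
A = e^8.0968 ≈ 3284 ha

3280 ha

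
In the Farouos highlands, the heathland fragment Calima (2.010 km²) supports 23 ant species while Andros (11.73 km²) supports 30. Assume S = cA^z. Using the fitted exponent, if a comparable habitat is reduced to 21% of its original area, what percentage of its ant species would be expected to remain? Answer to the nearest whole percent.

z = ln(30/23) / ln(11.73/2.01) = 0.2657 / 1.7640 = 0.1506
S_new/S_old = (A_new/A_old)^z = 0.21^0.1506 = exp(0.1506 × -1.5606) = 0.7905

79%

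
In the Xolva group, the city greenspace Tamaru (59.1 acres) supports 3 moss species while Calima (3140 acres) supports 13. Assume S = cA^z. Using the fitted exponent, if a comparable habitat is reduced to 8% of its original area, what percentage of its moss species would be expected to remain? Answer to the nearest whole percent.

39%

z = ln(13/3) / ln(3140/59.1) = 1.4663 / 3.9727 = 0.3691
S_new/S_old = (A_new/A_old)^z = 0.08^0.3691 = exp(0.3691 × -2.5257) = 0.3937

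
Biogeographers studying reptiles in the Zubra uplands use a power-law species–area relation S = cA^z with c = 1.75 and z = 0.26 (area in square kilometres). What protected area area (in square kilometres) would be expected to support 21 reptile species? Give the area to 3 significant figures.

21 = 1.75 × A^0.26  ⇒  A^0.26 = 21/1.75 = 12
ln A = ln(12) / 0.26 = 2.4849 / 0.26 = 9.5573
A = e^9.5573 ≈ 14148 square kilometres

14100 square kilometres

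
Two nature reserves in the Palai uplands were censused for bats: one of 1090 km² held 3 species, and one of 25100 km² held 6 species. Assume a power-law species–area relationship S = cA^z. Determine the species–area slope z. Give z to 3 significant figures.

0.221

Taking logs: ln S = ln c + z ln A, so z = (ln S₂ − ln S₁)/(ln A₂ − ln A₁).
z = ln(6/3) / ln(25100/1090) = ln(2) / ln(23.03) = 0.6931 / 3.1367 = 0.2210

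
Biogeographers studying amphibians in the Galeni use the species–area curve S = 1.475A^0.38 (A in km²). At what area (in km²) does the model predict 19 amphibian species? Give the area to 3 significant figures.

19 = 1.475 × A^0.38  ⇒  A^0.38 = 19/1.475 = 12.88
ln A = ln(12.88) / 0.38 = 2.5558 / 0.38 = 6.7257
A = e^6.7257 ≈ 833.6 km²

834 km²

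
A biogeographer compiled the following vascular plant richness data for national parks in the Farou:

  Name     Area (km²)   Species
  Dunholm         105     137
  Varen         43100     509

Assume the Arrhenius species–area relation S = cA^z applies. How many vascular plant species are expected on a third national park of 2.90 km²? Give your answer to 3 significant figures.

62.6

z = ln(509/137) / ln(43100/105) = 1.3125 / 6.0173 = 0.2181
c = 137 / 105^0.2181 = 137 / 2.76 = 49.64
S₃ = 49.64 × 2.9^0.2181 = 49.64 × 1.261 ≈ 62.62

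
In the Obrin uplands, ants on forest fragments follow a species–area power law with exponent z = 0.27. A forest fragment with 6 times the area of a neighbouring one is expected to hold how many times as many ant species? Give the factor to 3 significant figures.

1.62

S₂/S₁ = (A₂/A₁)^z = 6^0.27
ln(S₂/S₁) = 0.27 × ln 6 = 0.27 × 1.7918 = 0.4838
S₂/S₁ = e^0.4838 ≈ 1.622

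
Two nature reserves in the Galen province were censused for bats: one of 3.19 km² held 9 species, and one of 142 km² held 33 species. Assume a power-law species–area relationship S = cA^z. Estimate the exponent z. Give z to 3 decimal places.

0.342

Taking logs: ln S = ln c + z ln A, so z = (ln S₂ − ln S₁)/(ln A₂ − ln A₁).
z = ln(33/9) / ln(142/3.19) = ln(3.667) / ln(44.51) = 1.2993 / 3.7958 = 0.3423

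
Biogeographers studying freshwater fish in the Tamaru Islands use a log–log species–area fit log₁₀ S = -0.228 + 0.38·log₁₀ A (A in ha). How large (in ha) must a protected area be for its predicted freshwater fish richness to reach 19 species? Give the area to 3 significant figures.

9230 ha

19 = 0.5916 × A^0.38  ⇒  A^0.38 = 19/0.5916 = 32.12
ln A = ln(32.12) / 0.38 = 3.4694 / 0.38 = 9.1301
A = e^9.1301 ≈ 9229 ha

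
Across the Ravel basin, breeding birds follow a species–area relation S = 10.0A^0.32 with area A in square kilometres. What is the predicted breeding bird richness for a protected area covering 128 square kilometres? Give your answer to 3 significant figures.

S = 10 × 128^0.32
ln S = ln 10 + 0.32 × ln 128 = 2.3026 + 0.32 × 4.8520 = 3.8552
S = e^3.8552 ≈ 47.24

47.2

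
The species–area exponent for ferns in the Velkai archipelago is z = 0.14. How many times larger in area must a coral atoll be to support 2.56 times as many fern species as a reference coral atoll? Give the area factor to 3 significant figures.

(A₂/A₁)^0.14 = 2.56, so A₂/A₁ = 2.56^(1/0.14) = 2.56^7.143
ln(A₂/A₁) = ln 2.56 / 0.14 = 0.9400 / 0.14 = 6.7143
A₂/A₁ = e^6.7143 ≈ 824.1

824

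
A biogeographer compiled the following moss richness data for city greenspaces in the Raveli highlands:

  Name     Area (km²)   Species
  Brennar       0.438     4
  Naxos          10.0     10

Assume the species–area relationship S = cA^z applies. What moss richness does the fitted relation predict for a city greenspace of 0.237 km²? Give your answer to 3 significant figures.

3.34

z = ln(10/4) / ln(10/0.438) = 0.9163 / 3.1281 = 0.2929
c = 4 / 0.438^0.2929 = 4 / 0.7852 = 5.094
S₃ = 5.094 × 0.237^0.2929 = 5.094 × 0.6559 ≈ 3.341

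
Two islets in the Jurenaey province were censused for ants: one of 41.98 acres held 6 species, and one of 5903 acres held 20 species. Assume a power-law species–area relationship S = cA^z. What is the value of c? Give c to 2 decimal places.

2.42

z = ln(S₂/S₁) / ln(A₂/A₁) = ln(20/6) / ln(5903/41.98) = 1.2040 / 4.9460 = 0.2434
c = S₁ / A₁^z = 6 / 41.98^0.2434 = 6 / 2.484 = 2.416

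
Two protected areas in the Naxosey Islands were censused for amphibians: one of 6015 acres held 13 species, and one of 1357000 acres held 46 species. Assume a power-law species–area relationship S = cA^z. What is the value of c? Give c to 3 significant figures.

z = ln(S₂/S₁) / ln(A₂/A₁) = ln(46/13) / ln(1357000/6015) = 1.2637 / 5.4188 = 0.2332
c = S₁ / A₁^z = 13 / 6015^0.2332 = 13 / 7.609 = 1.708

1.71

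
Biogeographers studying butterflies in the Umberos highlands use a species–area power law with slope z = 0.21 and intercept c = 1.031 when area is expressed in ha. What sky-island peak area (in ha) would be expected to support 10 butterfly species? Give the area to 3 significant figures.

50000 ha

10 = 1.031 × A^0.21  ⇒  A^0.21 = 10/1.031 = 9.699
ln A = ln(9.699) / 0.21 = 2.2721 / 0.21 = 10.8193
A = e^10.8193 ≈ 49977 ha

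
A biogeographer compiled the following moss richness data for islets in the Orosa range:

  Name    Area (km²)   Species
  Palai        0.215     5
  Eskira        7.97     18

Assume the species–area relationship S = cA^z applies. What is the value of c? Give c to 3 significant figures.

8.62

z = ln(S₂/S₁) / ln(A₂/A₁) = ln(18/5) / ln(7.97/0.215) = 1.2809 / 3.6128 = 0.3546
c = S₁ / A₁^z = 5 / 0.215^0.3546 = 5 / 0.5798 = 8.623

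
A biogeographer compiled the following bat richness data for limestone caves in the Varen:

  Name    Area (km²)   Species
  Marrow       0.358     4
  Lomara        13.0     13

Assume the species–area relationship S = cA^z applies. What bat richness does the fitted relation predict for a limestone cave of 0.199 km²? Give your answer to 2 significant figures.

z = ln(13/4) / ln(13/0.358) = 1.1787 / 3.5922 = 0.3281
c = 4 / 0.358^0.3281 = 4 / 0.7139 = 5.603
S₃ = 5.603 × 0.199^0.3281 = 5.603 × 0.5888 ≈ 3.299

3.3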